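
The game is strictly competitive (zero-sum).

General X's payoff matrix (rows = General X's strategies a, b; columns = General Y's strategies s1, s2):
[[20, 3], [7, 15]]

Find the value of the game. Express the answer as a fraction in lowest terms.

279/25

Row minima are 3 and 7, so General X's maximin is 7; column maxima are 20 and 15, so General Y's minimax is 15. These differ, so the equilibrium is in mixed strategies.
Let General X play a with probability p. General Y is indifferent when 20p + 7(1−p) = 3p + 15(1−p), giving p = 8/25.
Let General Y play s1 with probability q. General X is indifferent when 20q + 3(1−q) = 7q + 15(1−q), giving q = 12/25.
The value is 20·(12/25) + (3)·(13/25) = 279/25.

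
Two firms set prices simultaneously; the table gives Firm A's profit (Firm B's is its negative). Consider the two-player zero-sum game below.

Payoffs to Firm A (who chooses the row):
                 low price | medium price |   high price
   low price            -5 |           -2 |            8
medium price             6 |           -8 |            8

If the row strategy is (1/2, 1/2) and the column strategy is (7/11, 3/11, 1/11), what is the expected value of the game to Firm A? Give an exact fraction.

-7/22

Against (7/11, 3/11, 1/11), each row's expected payoff is low price: -3; medium price: 26/11.
Taking the (1/2, 1/2)-weighted average: (1/2)·(-3) + (1/2)·(26/11) = -7/22.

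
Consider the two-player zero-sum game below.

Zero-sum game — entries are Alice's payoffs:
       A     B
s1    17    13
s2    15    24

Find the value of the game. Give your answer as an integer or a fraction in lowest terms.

213/13

Row minima are 13 and 15, so Alice's maximin is 15; column maxima are 17 and 24, so Bob's minimax is 17. These differ, so the equilibrium is in mixed strategies.
Let Alice play s1 with probability p. Bob is indifferent when 17p + 15(1−p) = 13p + 24(1−p), giving p = 9/13.
Let Bob play A with probability q. Alice is indifferent when 17q + 13(1−q) = 15q + 24(1−q), giving q = 11/13.
The value is 17·(11/13) + (13)·(2/13) = 213/13.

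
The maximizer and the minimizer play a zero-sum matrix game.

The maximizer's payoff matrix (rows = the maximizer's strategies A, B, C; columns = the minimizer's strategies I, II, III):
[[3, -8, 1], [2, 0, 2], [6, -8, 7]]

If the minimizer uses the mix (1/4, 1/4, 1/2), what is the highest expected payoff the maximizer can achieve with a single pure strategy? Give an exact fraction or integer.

A: (3)·(1/4) + (-8)·(1/4) + (1)·(1/2) = -3/4.
B: (2)·(1/4) + (0)·(1/4) + (2)·(1/2) = 3/2.
C: (6)·(1/4) + (-8)·(1/4) + (7)·(1/2) = 3.
The best pure response is C with expected payoff 3.

3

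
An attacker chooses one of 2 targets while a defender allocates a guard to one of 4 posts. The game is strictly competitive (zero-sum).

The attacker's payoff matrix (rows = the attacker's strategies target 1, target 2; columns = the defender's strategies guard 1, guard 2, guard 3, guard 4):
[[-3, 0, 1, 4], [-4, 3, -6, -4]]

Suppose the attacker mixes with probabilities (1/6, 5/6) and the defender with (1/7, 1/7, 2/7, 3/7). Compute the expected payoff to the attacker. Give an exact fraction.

Against (1/7, 1/7, 2/7, 3/7), each row's expected payoff is target 1: 11/7; target 2: -25/7.
Taking the (1/6, 5/6)-weighted average: (1/6)·(11/7) + (5/6)·(-25/7) = -19/7.

-19/7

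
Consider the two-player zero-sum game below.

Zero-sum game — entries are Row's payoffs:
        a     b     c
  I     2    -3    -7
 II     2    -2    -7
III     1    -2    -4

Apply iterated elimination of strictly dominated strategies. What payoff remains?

Column b is strictly dominated by c for Column (-7<-3, -7<-2, -4<-2); eliminate b.
Column a is strictly dominated by c for Column (-7<2, -7<2, -4<1); eliminate a.
Row II is strictly dominated by row III (-4>-7); eliminate II.
Row I is strictly dominated by row III (-4>-7); eliminate I.
Only (III, c) remains, with payoff -4.

-4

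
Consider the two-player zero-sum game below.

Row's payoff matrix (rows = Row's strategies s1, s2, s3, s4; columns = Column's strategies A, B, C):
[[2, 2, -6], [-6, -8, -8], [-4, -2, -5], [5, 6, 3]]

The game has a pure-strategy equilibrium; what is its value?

Row minima: -6, -8, -5, 3 → Row's maximin is 3.
Column maxima: 5, 6, 3 → Column's minimax is 3.
They coincide at (s4, C), so the value is 3.

3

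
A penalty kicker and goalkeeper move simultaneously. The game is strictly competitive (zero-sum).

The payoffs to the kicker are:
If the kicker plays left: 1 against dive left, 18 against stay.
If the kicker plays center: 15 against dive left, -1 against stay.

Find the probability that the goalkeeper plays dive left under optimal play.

Row minima are 1 and -1, so the kicker's maximin is 1; column maxima are 15 and 18, so the goalkeeper's minimax is 15. These differ, so the equilibrium is in mixed strategies.
Let the goalkeeper play dive left with probability q. The kicker is indifferent when q + 18(1−q) = 15q − (1−q), giving q = 19/33.

19/33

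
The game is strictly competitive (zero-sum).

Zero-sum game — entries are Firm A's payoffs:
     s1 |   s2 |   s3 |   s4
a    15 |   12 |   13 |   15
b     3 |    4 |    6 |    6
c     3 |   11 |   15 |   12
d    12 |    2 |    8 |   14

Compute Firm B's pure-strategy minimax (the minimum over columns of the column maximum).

The worst case (largest entry) in each column is s1: 15, s2: 12, s3: 15, s4: 15.
The best (smallest) of these is 12.

12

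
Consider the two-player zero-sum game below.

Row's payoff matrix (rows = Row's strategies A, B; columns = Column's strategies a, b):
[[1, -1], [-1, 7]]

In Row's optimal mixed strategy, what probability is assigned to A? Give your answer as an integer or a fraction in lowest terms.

4/5

Row minima are -1 and -1, so Row's maximin is -1; column maxima are 1 and 7, so Column's minimax is 1. These differ, so the equilibrium is in mixed strategies.
Let Row play A with probability p. Column is indifferent when p − (1−p) = −p + 7(1−p), giving p = 4/5.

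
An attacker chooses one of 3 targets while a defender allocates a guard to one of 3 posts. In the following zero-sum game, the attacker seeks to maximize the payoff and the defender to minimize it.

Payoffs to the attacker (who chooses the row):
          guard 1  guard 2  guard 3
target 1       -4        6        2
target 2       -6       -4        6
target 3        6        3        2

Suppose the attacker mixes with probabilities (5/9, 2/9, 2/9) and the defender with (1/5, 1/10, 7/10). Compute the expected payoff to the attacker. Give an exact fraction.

17/9

Against (1/5, 1/10, 7/10), each row's expected payoff is target 1: 6/5; target 2: 13/5; target 3: 29/10.
Taking the (5/9, 2/9, 2/9)-weighted average: (5/9)·(6/5) + (2/9)·(13/5) + (2/9)·(29/10) = 17/9.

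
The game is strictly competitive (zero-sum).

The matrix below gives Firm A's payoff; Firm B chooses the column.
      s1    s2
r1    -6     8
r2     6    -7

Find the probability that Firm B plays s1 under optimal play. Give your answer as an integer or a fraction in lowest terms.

Row minima are -6 and -7, so Firm A's maximin is -6; column maxima are 6 and 8, so Firm B's minimax is 6. These differ, so the equilibrium is in mixed strategies.
Let Firm B play s1 with probability q. Firm A is indifferent when −6q + 8(1−q) = 6q − 7(1−q), giving q = 5/9.

5/9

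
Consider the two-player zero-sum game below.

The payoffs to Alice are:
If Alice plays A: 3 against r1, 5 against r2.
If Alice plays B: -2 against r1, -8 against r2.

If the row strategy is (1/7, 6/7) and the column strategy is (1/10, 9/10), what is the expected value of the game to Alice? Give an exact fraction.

Against (1/10, 9/10), each row's expected payoff is A: 24/5; B: -37/5.
Taking the (1/7, 6/7)-weighted average: (1/7)·(24/5) + (6/7)·(-37/5) = -198/35.

-198/35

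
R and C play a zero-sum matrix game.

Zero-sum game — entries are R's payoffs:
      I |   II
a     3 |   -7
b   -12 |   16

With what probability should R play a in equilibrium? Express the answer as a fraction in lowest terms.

14/19

Row minima are -7 and -12, so R's maximin is -7; column maxima are 3 and 16, so C's minimax is 3. These differ, so the equilibrium is in mixed strategies.
Let R play a with probability p. C is indifferent when 3p − 12(1−p) = −7p + 16(1−p), giving p = 14/19.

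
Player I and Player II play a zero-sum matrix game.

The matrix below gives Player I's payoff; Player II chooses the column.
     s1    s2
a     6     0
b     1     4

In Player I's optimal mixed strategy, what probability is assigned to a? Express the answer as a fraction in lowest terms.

1/3

Row minima are 0 and 1, so Player I's maximin is 1; column maxima are 6 and 4, so Player II's minimax is 4. These differ, so the equilibrium is in mixed strategies.
Let Player I play a with probability p. Player II is indifferent when 6p + (1−p) = 4(1−p), giving p = 1/3.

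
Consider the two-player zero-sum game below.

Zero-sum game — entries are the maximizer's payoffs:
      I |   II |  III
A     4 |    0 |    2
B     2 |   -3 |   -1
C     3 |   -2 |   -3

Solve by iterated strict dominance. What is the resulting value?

0

Column I is strictly dominated by II for the minimizer (0<4, -3<2, -2<3); eliminate I.
Row B is strictly dominated by row A (0>-3, 2>-1); eliminate B.
Row C is strictly dominated by row A (0>-2, 2>-3); eliminate C.
Column III is strictly dominated by II for the minimizer (0<2); eliminate III.
Only (A, II) remains, with payoff 0.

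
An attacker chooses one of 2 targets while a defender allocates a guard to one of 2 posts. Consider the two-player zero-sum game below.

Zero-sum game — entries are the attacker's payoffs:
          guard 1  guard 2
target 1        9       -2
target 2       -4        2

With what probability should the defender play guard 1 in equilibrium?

4/17

Row minima are -2 and -4, so the attacker's maximin is -2; column maxima are 9 and 2, so the defender's minimax is 2. These differ, so the equilibrium is in mixed strategies.
Let the defender play guard 1 with probability q. The attacker is indifferent when 9q − 2(1−q) = −4q + 2(1−q), giving q = 4/17.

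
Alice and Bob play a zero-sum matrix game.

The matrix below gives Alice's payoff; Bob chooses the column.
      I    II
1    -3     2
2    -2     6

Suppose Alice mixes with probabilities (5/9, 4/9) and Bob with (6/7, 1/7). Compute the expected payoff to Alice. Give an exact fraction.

Against (6/7, 1/7), each row's expected payoff is 1: -16/7; 2: -6/7.
Taking the (5/9, 4/9)-weighted average: (5/9)·(-16/7) + (4/9)·(-6/7) = -104/63.

-104/63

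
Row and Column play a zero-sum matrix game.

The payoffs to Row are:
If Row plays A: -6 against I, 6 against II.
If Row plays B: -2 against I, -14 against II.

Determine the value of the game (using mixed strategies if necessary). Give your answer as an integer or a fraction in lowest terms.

Row minima are -6 and -14, so Row's maximin is -6; column maxima are -2 and 6, so Column's minimax is -2. These differ, so the equilibrium is in mixed strategies.
Let Row play A with probability p. Column is indifferent when −6p − 2(1−p) = 6p − 14(1−p), giving p = 1/2.
Let Column play I with probability q. Row is indifferent when −6q + 6(1−q) = −2q − 14(1−q), giving q = 5/6.
The value is -6·(5/6) + (6)·(1/6) = -4.

-4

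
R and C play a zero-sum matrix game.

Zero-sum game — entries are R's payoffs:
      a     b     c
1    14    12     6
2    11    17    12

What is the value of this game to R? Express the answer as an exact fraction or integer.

34/3

Column b is strictly dominated by c for C (it gives R more in every row).
The remaining 2×2 game on (1, 2) × (a, c) has no saddle point. Let R play 1 with probability p; indifference gives 14p + 11(1−p) = 6p + 12(1−p), so p = 1/9.
Similarly C's optimal q on a is 2/3, and the value is 14·(2/3) + (6)·(1/3) = 34/3.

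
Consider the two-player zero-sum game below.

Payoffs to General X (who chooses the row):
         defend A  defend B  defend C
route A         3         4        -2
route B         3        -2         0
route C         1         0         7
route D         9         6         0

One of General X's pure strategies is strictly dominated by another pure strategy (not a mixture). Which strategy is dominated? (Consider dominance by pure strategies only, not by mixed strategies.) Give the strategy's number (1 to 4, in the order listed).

1

Compare route A with route D: 9 > 3, 6 > 4, 0 > -2.
So route D strictly dominates route A for General X; route A is strictly dominated.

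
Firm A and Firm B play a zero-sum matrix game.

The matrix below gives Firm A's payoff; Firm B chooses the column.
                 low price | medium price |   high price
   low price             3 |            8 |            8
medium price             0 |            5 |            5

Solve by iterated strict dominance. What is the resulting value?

Column high price is strictly dominated by low price for Firm B (3<8, 0<5); eliminate high price.
Row medium price is strictly dominated by row low price (3>0, 8>5); eliminate medium price.
Column medium price is strictly dominated by low price for Firm B (3<8); eliminate medium price.
Only (low price, low price) remains, with payoff 3.

3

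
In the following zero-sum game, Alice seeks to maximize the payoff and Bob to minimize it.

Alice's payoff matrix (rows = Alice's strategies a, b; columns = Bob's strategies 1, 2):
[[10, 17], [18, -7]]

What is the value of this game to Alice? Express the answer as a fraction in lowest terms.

47/4

Row minima are 10 and -7, so Alice's maximin is 10; column maxima are 18 and 17, so Bob's minimax is 17. These differ, so the equilibrium is in mixed strategies.
Let Alice play a with probability p. Bob is indifferent when 10p + 18(1−p) = 17p − 7(1−p), giving p = 25/32.
Let Bob play 1 with probability q. Alice is indifferent when 10q + 17(1−q) = 18q − 7(1−q), giving q = 3/4.
The value is 10·(3/4) + (17)·(1/4) = 47/4.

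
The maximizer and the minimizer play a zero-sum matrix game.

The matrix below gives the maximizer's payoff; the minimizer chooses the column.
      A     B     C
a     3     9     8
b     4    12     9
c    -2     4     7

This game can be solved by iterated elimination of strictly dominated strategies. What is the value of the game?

4

Row a is strictly dominated by row b (4>3, 12>9, 9>8); eliminate a.
Row c is strictly dominated by row b (4>-2, 12>4, 9>7); eliminate c.
Column C is strictly dominated by A for the minimizer (4<9); eliminate C.
Column B is strictly dominated by A for the minimizer (4<12); eliminate B.
Only (b, A) remains, with payoff 4.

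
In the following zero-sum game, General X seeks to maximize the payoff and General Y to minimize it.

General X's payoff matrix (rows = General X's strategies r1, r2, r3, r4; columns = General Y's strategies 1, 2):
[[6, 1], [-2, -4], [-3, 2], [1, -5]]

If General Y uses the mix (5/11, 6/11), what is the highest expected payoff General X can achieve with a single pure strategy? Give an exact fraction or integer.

r1: (6)·(5/11) + (1)·(6/11) = 36/11.
r2: (-2)·(5/11) + (-4)·(6/11) = -34/11.
r3: (-3)·(5/11) + (2)·(6/11) = -3/11.
r4: (1)·(5/11) + (-5)·(6/11) = -25/11.
The best pure response is r1 with expected payoff 36/11.

36/11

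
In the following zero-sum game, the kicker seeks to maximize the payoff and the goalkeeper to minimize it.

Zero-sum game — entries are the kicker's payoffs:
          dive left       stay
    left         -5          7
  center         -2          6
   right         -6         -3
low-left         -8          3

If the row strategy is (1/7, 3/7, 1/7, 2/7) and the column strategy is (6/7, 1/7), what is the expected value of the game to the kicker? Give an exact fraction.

-170/49

Against (6/7, 1/7), each row's expected payoff is left: -23/7; center: -6/7; right: -39/7; low-left: -45/7.
Taking the (1/7, 3/7, 1/7, 2/7)-weighted average: (1/7)·(-23/7) + (3/7)·(-6/7) + (1/7)·(-39/7) + (2/7)·(-45/7) = -170/49.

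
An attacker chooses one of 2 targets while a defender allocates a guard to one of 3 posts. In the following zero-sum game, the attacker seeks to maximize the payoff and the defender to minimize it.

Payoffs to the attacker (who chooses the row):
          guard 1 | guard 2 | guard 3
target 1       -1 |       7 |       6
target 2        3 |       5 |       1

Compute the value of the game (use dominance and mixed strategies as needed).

Column guard 2 is strictly dominated by guard 3 for the defender (it gives the attacker more in every row).
The remaining 2×2 game on (target 1, target 2) × (guard 1, guard 3) has no saddle point. Let the attacker play target 1 with probability p; indifference gives −p + 3(1−p) = 6p + (1−p), so p = 2/9.
Similarly the defender's optimal q on guard 1 is 5/9, and the value is -1·(5/9) + (6)·(4/9) = 19/9.

19/9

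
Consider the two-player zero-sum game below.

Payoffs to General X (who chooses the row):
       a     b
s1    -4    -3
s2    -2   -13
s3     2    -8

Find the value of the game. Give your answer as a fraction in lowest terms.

Row s2 is strictly dominated by row s3, so General X never plays it.
The remaining 2×2 game on (s1, s3) × (a, b) has no saddle point. Let General X play s1 with probability p; indifference gives −4p + 2(1−p) = −3p − 8(1−p), so p = 10/11.
Similarly General Y's optimal q on a is 5/11, and the value is -4·(5/11) + (-3)·(6/11) = -38/11.

-38/11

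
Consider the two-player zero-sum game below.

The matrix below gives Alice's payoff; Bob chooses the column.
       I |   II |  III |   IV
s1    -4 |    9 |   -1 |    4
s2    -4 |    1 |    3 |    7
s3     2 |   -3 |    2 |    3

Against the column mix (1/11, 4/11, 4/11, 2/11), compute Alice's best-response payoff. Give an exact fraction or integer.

s1: (-4)·(1/11) + (9)·(4/11) + (-1)·(4/11) + (4)·(2/11) = 36/11.
s2: (-4)·(1/11) + (1)·(4/11) + (3)·(4/11) + (7)·(2/11) = 26/11.
s3: (2)·(1/11) + (-3)·(4/11) + (2)·(4/11) + (3)·(2/11) = 4/11.
The best pure response is s1 with expected payoff 36/11.

36/11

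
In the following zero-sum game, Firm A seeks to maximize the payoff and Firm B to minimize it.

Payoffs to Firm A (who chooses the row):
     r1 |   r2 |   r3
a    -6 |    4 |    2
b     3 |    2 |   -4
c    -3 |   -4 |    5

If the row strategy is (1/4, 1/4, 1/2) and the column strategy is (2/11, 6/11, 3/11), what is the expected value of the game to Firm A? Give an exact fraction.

Against (2/11, 6/11, 3/11), each row's expected payoff is a: 18/11; b: 6/11; c: -15/11.
Taking the (1/4, 1/4, 1/2)-weighted average: (1/4)·(18/11) + (1/4)·(6/11) + (1/2)·(-15/11) = -3/22.

-3/22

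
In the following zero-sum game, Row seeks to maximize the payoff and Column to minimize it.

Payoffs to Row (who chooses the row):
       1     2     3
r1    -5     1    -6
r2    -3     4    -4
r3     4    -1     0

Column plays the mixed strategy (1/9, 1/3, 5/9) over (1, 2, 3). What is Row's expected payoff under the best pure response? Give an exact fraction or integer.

1/9

r1: (-5)·(1/9) + (1)·(1/3) + (-6)·(5/9) = -32/9.
r2: (-3)·(1/9) + (4)·(1/3) + (-4)·(5/9) = -11/9.
r3: (4)·(1/9) + (-1)·(1/3) + (0)·(5/9) = 1/9.
The best pure response is r3 with expected payoff 1/9.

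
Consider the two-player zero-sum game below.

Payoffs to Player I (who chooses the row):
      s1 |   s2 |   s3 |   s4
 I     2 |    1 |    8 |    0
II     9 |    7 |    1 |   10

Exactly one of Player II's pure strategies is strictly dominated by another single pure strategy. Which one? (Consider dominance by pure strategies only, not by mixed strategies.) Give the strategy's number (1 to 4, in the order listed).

1

Player II prefers columns that give Player I less. Compare s1 with s2: 1 < 2, 7 < 9.
So s2 strictly dominates s1 for Player II; s1 is strictly dominated.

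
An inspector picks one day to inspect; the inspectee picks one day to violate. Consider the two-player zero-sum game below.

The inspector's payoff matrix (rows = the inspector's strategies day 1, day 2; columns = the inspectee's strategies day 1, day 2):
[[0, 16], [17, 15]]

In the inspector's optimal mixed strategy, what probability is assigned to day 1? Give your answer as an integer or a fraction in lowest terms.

Row minima are 0 and 15, so the inspector's maximin is 15; column maxima are 17 and 16, so the inspectee's minimax is 16. These differ, so the equilibrium is in mixed strategies.
Let the inspector play day 1 with probability p. The inspectee is indifferent when 17(1−p) = 16p + 15(1−p), giving p = 1/9.

1/9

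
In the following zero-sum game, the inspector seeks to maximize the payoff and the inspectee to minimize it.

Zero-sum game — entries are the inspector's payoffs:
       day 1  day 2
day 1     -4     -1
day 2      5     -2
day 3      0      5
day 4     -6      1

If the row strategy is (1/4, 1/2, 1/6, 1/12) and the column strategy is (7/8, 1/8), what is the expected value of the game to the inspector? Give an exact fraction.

Against (7/8, 1/8), each row's expected payoff is day 1: -29/8; day 2: 33/8; day 3: 5/8; day 4: -41/8.
Taking the (1/4, 1/2, 1/6, 1/12)-weighted average: (1/4)·(-29/8) + (1/2)·(33/8) + (1/6)·(5/8) + (1/12)·(-41/8) = 5/6.

5/6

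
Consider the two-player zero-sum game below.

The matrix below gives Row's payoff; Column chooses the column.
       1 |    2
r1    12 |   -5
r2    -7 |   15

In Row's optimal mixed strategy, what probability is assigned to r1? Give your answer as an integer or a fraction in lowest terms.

Row minima are -5 and -7, so Row's maximin is -5; column maxima are 12 and 15, so Column's minimax is 12. These differ, so the equilibrium is in mixed strategies.
Let Row play r1 with probability p. Column is indifferent when 12p − 7(1−p) = −5p + 15(1−p), giving p = 22/39.

22/39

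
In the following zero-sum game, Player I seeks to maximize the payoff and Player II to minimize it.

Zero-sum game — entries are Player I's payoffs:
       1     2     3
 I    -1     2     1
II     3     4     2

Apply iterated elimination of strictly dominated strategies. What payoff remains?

2

Column 2 is strictly dominated by 1 for Player II (-1<2, 3<4); eliminate 2.
Row I is strictly dominated by row II (3>-1, 2>1); eliminate I.
Column 1 is strictly dominated by 3 for Player II (2<3); eliminate 1.
Only (II, 3) remains, with payoff 2.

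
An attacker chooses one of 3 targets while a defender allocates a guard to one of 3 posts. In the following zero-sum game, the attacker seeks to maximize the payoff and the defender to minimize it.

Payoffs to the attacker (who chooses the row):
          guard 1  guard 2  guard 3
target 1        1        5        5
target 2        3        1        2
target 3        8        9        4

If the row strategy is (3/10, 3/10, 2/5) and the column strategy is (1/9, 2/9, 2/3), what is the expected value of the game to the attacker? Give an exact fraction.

Against (1/9, 2/9, 2/3), each row's expected payoff is target 1: 41/9; target 2: 17/9; target 3: 50/9.
Taking the (3/10, 3/10, 2/5)-weighted average: (3/10)·(41/9) + (3/10)·(17/9) + (2/5)·(50/9) = 187/45.

187/45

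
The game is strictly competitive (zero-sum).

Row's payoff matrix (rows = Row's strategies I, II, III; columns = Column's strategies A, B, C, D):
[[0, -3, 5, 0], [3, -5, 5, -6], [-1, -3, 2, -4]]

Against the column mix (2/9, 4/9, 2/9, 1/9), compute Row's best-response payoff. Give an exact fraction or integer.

-2/9

I: (0)·(2/9) + (-3)·(4/9) + (5)·(2/9) + (0)·(1/9) = -2/9.
II: (3)·(2/9) + (-5)·(4/9) + (5)·(2/9) + (-6)·(1/9) = -10/9.
III: (-1)·(2/9) + (-3)·(4/9) + (2)·(2/9) + (-4)·(1/9) = -14/9.
The best pure response is I with expected payoff -2/9.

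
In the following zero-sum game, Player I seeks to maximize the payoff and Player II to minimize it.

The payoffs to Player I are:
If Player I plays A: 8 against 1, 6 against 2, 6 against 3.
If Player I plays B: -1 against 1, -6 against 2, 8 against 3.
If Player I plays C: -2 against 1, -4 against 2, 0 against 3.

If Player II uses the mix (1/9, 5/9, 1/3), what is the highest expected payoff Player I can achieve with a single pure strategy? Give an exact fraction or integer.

A: (8)·(1/9) + (6)·(5/9) + (6)·(1/3) = 56/9.
B: (-1)·(1/9) + (-6)·(5/9) + (8)·(1/3) = -7/9.
C: (-2)·(1/9) + (-4)·(5/9) + (0)·(1/3) = -22/9.
The best pure response is A with expected payoff 56/9.

56/9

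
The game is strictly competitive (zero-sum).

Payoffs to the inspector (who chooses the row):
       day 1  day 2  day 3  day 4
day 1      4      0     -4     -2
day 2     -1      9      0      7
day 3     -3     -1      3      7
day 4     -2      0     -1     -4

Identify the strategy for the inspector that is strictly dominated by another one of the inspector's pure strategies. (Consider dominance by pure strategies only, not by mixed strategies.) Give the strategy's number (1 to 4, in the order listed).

Compare day 4 with day 2: -1 > -2, 9 > 0, 0 > -1, 7 > -4.
So day 2 strictly dominates day 4 for the inspector; day 4 is strictly dominated.

4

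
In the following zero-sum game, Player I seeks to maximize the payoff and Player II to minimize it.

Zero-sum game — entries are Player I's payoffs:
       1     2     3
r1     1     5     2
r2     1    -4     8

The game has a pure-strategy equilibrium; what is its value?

1

Row minima: 1, -4 → Player I's maximin is 1.
Column maxima: 1, 5, 8 → Player II's minimax is 1.
They coincide at (r1, 1), so the value is 1.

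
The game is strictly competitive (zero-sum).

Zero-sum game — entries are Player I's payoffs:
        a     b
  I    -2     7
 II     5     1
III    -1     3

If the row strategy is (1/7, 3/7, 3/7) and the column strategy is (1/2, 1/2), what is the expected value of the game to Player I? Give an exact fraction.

Against (1/2, 1/2), each row's expected payoff is I: 5/2; II: 3; III: 1.
Taking the (1/7, 3/7, 3/7)-weighted average: (1/7)·(5/2) + (3/7)·(3) + (3/7)·(1) = 29/14.

29/14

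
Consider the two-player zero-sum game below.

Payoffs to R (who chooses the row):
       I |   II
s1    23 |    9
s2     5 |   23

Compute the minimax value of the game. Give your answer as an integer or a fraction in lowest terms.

Row minima are 9 and 5, so R's maximin is 9; column maxima are 23 and 23, so C's minimax is 23. These differ, so the equilibrium is in mixed strategies.
Let R play s1 with probability p. C is indifferent when 23p + 5(1−p) = 9p + 23(1−p), giving p = 9/16.
Let C play I with probability q. R is indifferent when 23q + 9(1−q) = 5q + 23(1−q), giving q = 7/16.
The value is 23·(7/16) + (9)·(9/16) = 121/8.

121/8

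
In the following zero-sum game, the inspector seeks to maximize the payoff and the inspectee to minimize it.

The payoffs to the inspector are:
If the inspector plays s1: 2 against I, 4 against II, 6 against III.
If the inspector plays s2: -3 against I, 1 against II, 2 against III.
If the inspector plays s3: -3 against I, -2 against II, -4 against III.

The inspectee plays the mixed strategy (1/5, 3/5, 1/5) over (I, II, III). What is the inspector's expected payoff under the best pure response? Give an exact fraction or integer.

4

s1: (2)·(1/5) + (4)·(3/5) + (6)·(1/5) = 4.
s2: (-3)·(1/5) + (1)·(3/5) + (2)·(1/5) = 2/5.
s3: (-3)·(1/5) + (-2)·(3/5) + (-4)·(1/5) = -13/5.
The best pure response is s1 with expected payoff 4.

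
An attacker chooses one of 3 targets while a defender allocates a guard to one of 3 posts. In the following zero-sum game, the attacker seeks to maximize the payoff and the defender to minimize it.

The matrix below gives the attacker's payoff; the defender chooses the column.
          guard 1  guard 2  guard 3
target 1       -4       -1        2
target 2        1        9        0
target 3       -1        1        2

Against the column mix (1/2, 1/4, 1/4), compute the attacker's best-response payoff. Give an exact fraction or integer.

target 1: (-4)·(1/2) + (-1)·(1/4) + (2)·(1/4) = -7/4.
target 2: (1)·(1/2) + (9)·(1/4) + (0)·(1/4) = 11/4.
target 3: (-1)·(1/2) + (1)·(1/4) + (2)·(1/4) = 1/4.
The best pure response is target 2 with expected payoff 11/4.

11/4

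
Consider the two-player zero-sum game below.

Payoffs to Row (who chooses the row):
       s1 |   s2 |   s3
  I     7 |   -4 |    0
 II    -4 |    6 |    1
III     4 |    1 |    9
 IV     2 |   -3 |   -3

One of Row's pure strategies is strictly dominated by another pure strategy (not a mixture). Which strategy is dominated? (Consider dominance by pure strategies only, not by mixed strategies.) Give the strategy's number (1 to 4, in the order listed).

4

Compare IV with III: 4 > 2, 1 > -3, 9 > -3.
So III strictly dominates IV for Row; IV is strictly dominated.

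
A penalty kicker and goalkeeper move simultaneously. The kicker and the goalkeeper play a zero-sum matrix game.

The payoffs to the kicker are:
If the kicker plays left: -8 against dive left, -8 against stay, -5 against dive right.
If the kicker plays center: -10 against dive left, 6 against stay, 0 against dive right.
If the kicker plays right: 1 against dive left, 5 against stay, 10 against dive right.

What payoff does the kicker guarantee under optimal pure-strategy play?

1

Row minima: -8, -10, 1 → the kicker's maximin is 1.
Column maxima: 1, 6, 10 → the goalkeeper's minimax is 1.
They coincide at (right, dive left), so the value is 1.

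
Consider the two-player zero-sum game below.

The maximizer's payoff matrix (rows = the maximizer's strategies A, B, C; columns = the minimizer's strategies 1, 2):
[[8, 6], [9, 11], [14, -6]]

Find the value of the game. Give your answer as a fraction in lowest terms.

Row A is strictly dominated by row B, so the maximizer never plays it.
The remaining 2×2 game on (B, C) × (1, 2) has no saddle point. Let the maximizer play B with probability p; indifference gives 9p + 14(1−p) = 11p − 6(1−p), so p = 10/11.
Similarly the minimizer's optimal q on 1 is 17/22, and the value is 9·(17/22) + (11)·(5/22) = 104/11.

104/11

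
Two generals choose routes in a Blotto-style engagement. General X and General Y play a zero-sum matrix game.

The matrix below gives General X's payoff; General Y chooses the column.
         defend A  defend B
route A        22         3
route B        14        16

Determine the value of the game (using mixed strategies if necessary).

310/21

Row minima are 3 and 14, so General X's maximin is 14; column maxima are 22 and 16, so General Y's minimax is 16. These differ, so the equilibrium is in mixed strategies.
Let General X play route A with probability p. General Y is indifferent when 22p + 14(1−p) = 3p + 16(1−p), giving p = 2/21.
Let General Y play defend A with probability q. General X is indifferent when 22q + 3(1−q) = 14q + 16(1−q), giving q = 13/21.
The value is 22·(13/21) + (3)·(8/21) = 310/21.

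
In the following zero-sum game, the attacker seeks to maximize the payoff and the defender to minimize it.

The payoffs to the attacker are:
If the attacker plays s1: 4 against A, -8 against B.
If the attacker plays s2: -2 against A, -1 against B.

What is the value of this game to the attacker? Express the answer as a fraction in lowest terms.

Row minima are -8 and -2, so the attacker's maximin is -2; column maxima are 4 and -1, so the defender's minimax is -1. These differ, so the equilibrium is in mixed strategies.
Let the attacker play s1 with probability p. The defender is indifferent when 4p − 2(1−p) = −8p − (1−p), giving p = 1/13.
Let the defender play A with probability q. The attacker is indifferent when 4q − 8(1−q) = −2q − (1−q), giving q = 7/13.
The value is 4·(7/13) + (-8)·(6/13) = -20/13.

-20/13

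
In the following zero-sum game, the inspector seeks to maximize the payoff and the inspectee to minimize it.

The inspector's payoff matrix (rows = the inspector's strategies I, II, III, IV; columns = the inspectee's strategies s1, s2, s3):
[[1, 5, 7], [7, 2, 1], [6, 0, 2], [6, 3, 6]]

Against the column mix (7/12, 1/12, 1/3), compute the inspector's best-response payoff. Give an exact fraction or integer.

I: (1)·(7/12) + (5)·(1/12) + (7)·(1/3) = 10/3.
II: (7)·(7/12) + (2)·(1/12) + (1)·(1/3) = 55/12.
III: (6)·(7/12) + (0)·(1/12) + (2)·(1/3) = 25/6.
IV: (6)·(7/12) + (3)·(1/12) + (6)·(1/3) = 23/4.
The best pure response is IV with expected payoff 23/4.

23/4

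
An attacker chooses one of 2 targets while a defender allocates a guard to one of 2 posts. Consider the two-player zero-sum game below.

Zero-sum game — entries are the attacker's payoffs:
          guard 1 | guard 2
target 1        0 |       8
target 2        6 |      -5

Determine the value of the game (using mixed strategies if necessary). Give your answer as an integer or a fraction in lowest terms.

48/19

Row minima are 0 and -5, so the attacker's maximin is 0; column maxima are 6 and 8, so the defender's minimax is 6. These differ, so the equilibrium is in mixed strategies.
Let the attacker play target 1 with probability p. The defender is indifferent when 6(1−p) = 8p − 5(1−p), giving p = 11/19.
Let the defender play guard 1 with probability q. The attacker is indifferent when 8(1−q) = 6q − 5(1−q), giving q = 13/19.
The value is 0·(13/19) + (8)·(6/19) = 48/19.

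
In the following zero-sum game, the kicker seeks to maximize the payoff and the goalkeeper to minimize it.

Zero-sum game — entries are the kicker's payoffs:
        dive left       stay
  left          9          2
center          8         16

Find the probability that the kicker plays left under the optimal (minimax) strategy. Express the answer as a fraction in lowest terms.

Row minima are 2 and 8, so the kicker's maximin is 8; column maxima are 9 and 16, so the goalkeeper's minimax is 9. These differ, so the equilibrium is in mixed strategies.
Let the kicker play left with probability p. The goalkeeper is indifferent when 9p + 8(1−p) = 2p + 16(1−p), giving p = 8/15.

8/15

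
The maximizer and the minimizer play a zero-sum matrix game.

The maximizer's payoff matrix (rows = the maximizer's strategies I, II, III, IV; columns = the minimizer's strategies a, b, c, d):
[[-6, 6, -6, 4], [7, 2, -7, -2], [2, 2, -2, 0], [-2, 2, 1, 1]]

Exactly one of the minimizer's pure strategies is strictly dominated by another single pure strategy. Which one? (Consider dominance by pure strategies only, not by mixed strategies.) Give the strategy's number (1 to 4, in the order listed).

2

The minimizer prefers columns that give the maximizer less. Compare b with c: -6 < 6, -7 < 2, -2 < 2, 1 < 2.
So c strictly dominates b for the minimizer; b is strictly dominated.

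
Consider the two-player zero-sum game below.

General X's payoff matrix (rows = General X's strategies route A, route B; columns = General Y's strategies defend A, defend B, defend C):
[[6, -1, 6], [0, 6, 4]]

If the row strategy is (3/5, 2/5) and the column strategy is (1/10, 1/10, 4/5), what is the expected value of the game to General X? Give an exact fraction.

Against (1/10, 1/10, 4/5), each row's expected payoff is route A: 53/10; route B: 19/5.
Taking the (3/5, 2/5)-weighted average: (3/5)·(53/10) + (2/5)·(19/5) = 47/10.

47/10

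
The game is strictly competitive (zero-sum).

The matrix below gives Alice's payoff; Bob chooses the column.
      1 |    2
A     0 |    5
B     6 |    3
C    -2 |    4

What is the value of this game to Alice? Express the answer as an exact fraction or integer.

15/4

Row C is strictly dominated by row A, so Alice never plays it.
The remaining 2×2 game on (A, B) × (1, 2) has no saddle point. Let Alice play A with probability p; indifference gives 6(1−p) = 5p + 3(1−p), so p = 3/8.
Similarly Bob's optimal q on 1 is 1/4, and the value is 0·(1/4) + (5)·(3/4) = 15/4.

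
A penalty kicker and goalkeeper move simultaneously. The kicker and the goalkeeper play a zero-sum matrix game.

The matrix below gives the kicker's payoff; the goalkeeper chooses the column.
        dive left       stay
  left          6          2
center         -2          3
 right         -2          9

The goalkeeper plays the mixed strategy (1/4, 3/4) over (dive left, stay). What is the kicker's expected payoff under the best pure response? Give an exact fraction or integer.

left: (6)·(1/4) + (2)·(3/4) = 3.
center: (-2)·(1/4) + (3)·(3/4) = 7/4.
right: (-2)·(1/4) + (9)·(3/4) = 25/4.
The best pure response is right with expected payoff 25/4.

25/4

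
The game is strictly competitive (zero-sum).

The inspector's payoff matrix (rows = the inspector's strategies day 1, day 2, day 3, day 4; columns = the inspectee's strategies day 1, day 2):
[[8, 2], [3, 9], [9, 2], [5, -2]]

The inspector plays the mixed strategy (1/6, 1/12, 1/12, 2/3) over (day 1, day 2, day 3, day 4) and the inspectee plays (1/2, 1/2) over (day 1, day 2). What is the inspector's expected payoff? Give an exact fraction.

Against (1/2, 1/2), each row's expected payoff is day 1: 5; day 2: 6; day 3: 11/2; day 4: 3/2.
Taking the (1/6, 1/12, 1/12, 2/3)-weighted average: (1/6)·(5) + (1/12)·(6) + (1/12)·(11/2) + (2/3)·(3/2) = 67/24.

67/24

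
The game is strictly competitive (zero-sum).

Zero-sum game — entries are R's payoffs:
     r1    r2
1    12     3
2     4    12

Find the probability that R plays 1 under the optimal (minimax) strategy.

Row minima are 3 and 4, so R's maximin is 4; column maxima are 12 and 12, so C's minimax is 12. These differ, so the equilibrium is in mixed strategies.
Let R play 1 with probability p. C is indifferent when 12p + 4(1−p) = 3p + 12(1−p), giving p = 8/17.

8/17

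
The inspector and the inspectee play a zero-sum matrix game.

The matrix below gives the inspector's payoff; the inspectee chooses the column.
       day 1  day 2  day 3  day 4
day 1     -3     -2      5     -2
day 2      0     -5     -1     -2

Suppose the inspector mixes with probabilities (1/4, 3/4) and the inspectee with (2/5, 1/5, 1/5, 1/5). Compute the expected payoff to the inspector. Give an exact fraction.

-29/20

Against (2/5, 1/5, 1/5, 1/5), each row's expected payoff is day 1: -1; day 2: -8/5.
Taking the (1/4, 3/4)-weighted average: (1/4)·(-1) + (3/4)·(-8/5) = -29/20.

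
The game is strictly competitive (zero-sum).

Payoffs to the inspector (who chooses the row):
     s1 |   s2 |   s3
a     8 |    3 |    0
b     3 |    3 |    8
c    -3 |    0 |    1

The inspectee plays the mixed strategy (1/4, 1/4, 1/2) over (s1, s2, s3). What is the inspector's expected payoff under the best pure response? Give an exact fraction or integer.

a: (8)·(1/4) + (3)·(1/4) + (0)·(1/2) = 11/4.
b: (3)·(1/4) + (3)·(1/4) + (8)·(1/2) = 11/2.
c: (-3)·(1/4) + (0)·(1/4) + (1)·(1/2) = -1/4.
The best pure response is b with expected payoff 11/2.

11/2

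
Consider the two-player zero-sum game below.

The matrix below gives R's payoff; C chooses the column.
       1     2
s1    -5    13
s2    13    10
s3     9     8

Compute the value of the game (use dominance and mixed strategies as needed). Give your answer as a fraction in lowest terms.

73/7

Row s3 is strictly dominated by row s2, so R never plays it.
The remaining 2×2 game on (s1, s2) × (1, 2) has no saddle point. Let R play s1 with probability p; indifference gives −5p + 13(1−p) = 13p + 10(1−p), so p = 1/7.
Similarly C's optimal q on 1 is 1/7, and the value is -5·(1/7) + (13)·(6/7) = 73/7.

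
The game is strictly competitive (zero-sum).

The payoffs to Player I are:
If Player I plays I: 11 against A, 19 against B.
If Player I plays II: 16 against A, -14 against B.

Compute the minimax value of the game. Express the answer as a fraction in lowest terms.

Row minima are 11 and -14, so Player I's maximin is 11; column maxima are 16 and 19, so Player II's minimax is 16. These differ, so the equilibrium is in mixed strategies.
Let Player I play I with probability p. Player II is indifferent when 11p + 16(1−p) = 19p − 14(1−p), giving p = 15/19.
Let Player II play A with probability q. Player I is indifferent when 11q + 19(1−q) = 16q − 14(1−q), giving q = 33/38.
The value is 11·(33/38) + (19)·(5/38) = 229/19.

229/19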